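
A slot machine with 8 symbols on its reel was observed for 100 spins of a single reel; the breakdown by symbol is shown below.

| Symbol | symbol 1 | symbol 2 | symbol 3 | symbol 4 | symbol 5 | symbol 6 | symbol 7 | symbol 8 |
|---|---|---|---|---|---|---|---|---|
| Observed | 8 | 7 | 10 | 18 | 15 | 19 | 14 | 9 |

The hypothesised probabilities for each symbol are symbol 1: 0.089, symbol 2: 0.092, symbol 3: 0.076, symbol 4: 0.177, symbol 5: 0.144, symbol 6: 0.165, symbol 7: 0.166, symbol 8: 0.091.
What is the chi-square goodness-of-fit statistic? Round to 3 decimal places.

2.192

Expected counts E_i = n·p_i: 100×0.089 = 8.9, 100×0.092 = 9.2, 100×0.076 = 7.6, 100×0.177 = 17.7, 100×0.144 = 14.4, 100×0.165 = 16.5, 100×0.166 = 16.6, 100×0.091 = 9.1.
symbol 1: (8 − 8.9)²/8.9 = 0.81/8.9 = 0.0910
symbol 2: (7 − 9.2)²/9.2 = 4.84/9.2 = 0.5261
symbol 3: (10 − 7.6)²/7.6 = 5.76/7.6 = 0.7579
symbol 4: (18 − 17.7)²/17.7 = 0.09/17.7 = 0.0051
symbol 5: (15 − 14.4)²/14.4 = 0.36/14.4 = 0.0250
symbol 6: (19 − 16.5)²/16.5 = 6.25/16.5 = 0.3788
symbol 7: (14 − 16.6)²/16.6 = 6.76/16.6 = 0.4072
symbol 8: (9 − 9.1)²/9.1 = 0.01/9.1 = 0.0011
Sum = 2.192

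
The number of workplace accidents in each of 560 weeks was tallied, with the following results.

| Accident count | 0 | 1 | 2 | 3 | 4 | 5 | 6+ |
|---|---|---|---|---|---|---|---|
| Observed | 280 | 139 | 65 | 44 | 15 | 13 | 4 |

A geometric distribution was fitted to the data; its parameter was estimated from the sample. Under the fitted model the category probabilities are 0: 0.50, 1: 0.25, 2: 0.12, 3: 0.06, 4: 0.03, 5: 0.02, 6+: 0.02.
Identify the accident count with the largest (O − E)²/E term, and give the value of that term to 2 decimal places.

Expected counts E_i = n·p_i: 560×0.50 = 280, 560×0.25 = 140, 560×0.12 = 67.2, 560×0.06 = 33.6, 560×0.03 = 16.8, 560×0.02 = 11.2, 560×0.02 = 11.2.
cat         O        E   (O−E)²/E
0         280      280      0.000
1         139      140      0.007
2          65     67.2      0.072
3          44     33.6      3.219
4          15     16.8      0.193
5          13     11.2      0.289
6+          4     11.2      4.629
The largest term is for 6+: 4.63.

6+, 4.63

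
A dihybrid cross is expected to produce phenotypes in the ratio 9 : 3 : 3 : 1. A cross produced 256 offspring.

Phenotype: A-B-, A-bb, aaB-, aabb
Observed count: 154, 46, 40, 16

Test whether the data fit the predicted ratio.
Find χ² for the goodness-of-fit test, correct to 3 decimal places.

2.111

Ratio total = 16. Expected counts: 256×9/16 = 144, 256×3/16 = 48, 256×3/16 = 48, 256×1/16 = 16.
A-B-: (154 − 144)²/144 = 100/144 = 0.6944
A-bb: (46 − 48)²/48 = 4/48 = 0.0833
aaB-: (40 − 48)²/48 = 64/48 = 1.3333
aabb: (16 − 16)²/16 = 0/16 = 0.0000
Sum = 2.111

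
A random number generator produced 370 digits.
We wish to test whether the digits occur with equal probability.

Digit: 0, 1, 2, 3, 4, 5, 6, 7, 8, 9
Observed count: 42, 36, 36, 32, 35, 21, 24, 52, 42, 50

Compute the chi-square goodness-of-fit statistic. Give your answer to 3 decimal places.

24.324

Under H₀ each category has probability 1/10, so each expected count is 370/10 = 37.
0: (42 − 37)²/37 = 25/37 = 0.6757
1: (36 − 37)²/37 = 1/37 = 0.0270
2: (36 − 37)²/37 = 1/37 = 0.0270
3: (32 − 37)²/37 = 25/37 = 0.6757
4: (35 − 37)²/37 = 4/37 = 0.1081
5: (21 − 37)²/37 = 256/37 = 6.9189
6: (24 − 37)²/37 = 169/37 = 4.5676
7: (52 − 37)²/37 = 225/37 = 6.0811
8: (42 − 37)²/37 = 25/37 = 0.6757
9: (50 − 37)²/37 = 169/37 = 4.5676
Sum = 24.324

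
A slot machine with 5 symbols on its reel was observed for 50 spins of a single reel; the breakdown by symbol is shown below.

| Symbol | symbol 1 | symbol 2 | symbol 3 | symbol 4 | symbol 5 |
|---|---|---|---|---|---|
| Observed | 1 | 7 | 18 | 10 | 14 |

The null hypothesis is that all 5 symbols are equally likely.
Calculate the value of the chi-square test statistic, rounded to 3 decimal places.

17.000

Under H₀ each category has probability 1/5, so each expected count is 50/5 = 10.
χ² = (1−10)²/10 + (7−10)²/10 + (18−10)²/10 + (10−10)²/10 + (14−10)²/10
   = 8.1000 + 0.9000 + 6.4000 + 0.0000 + 1.6000
Sum = 17.000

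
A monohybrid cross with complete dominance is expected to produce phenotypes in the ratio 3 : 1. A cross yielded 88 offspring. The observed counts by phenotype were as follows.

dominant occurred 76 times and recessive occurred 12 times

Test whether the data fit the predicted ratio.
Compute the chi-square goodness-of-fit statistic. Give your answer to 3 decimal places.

6.061

Ratio total = 4. Expected counts: 88×3/4 = 66, 88×1/4 = 22.
χ² = (76−66)²/66 + (12−22)²/22
   = 1.5152 + 4.5455
Sum = 6.061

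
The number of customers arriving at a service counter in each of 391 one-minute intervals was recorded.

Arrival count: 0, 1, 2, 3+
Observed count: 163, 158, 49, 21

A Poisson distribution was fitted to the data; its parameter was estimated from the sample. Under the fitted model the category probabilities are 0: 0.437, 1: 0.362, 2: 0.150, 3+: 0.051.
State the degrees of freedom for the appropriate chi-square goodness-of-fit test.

There are k = 4 categories and 1 parameter estimated from the data, so df = 4 − 1 − 1 = 2.

2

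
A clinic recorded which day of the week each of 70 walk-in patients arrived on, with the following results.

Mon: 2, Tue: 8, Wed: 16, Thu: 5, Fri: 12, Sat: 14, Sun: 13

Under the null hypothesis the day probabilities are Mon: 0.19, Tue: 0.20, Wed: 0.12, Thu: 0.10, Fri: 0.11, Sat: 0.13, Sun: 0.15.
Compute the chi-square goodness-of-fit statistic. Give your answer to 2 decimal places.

25.25

Expected counts E_i = n·p_i: 70×0.19 = 13.3, 70×0.20 = 14, 70×0.12 = 8.4, 70×0.10 = 7, 70×0.11 = 7.7, 70×0.13 = 9.1, 70×0.15 = 10.5.
χ² = (2−13.3)²/13.3 + (8−14)²/14 + (16−8.4)²/8.4 + (5−7)²/7 + (12−7.7)²/7.7 + (14−9.1)²/9.1 + (13−10.5)²/10.5
   = 9.601 + 2.571 + 6.876 + 0.571 + 2.401 + 2.638 + 0.595
Sum = 25.25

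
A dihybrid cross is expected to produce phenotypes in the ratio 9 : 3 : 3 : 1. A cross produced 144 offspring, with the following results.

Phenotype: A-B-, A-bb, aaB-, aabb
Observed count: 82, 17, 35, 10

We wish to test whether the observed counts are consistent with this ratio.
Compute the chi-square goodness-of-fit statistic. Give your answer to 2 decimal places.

6.20

Ratio total = 16. Expected counts: 144×9/16 = 81, 144×3/16 = 27, 144×3/16 = 27, 144×1/16 = 9.
cat         O        E   (O−E)²/E
A-B-       82       81      0.012
A-bb       17       27      3.704
aaB-       35       27      2.370
aabb       10        9      0.111
Sum = 6.20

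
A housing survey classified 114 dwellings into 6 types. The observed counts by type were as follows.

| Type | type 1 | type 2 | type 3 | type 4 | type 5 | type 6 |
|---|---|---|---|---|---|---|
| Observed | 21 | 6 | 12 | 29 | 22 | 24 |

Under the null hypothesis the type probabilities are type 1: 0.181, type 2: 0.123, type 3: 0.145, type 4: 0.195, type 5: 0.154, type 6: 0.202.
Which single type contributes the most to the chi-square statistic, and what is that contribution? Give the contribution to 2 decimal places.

type 2, 4.59

Expected counts E_i = n·p_i: 114×0.181 = 20.634, 114×0.123 = 14.022, 114×0.145 = 16.53, 114×0.195 = 22.23, 114×0.154 = 17.556, 114×0.202 = 23.028.
χ² = (21−20.634)²/20.634 + (6−14.022)²/14.022 + (12−16.53)²/16.53 + (29−22.23)²/22.23 + (22−17.556)²/17.556 + (24−23.028)²/23.028
   = 0.006 + 4.589 + 1.241 + 2.062 + 1.125 + 0.041
The largest term is for type 2: 4.59.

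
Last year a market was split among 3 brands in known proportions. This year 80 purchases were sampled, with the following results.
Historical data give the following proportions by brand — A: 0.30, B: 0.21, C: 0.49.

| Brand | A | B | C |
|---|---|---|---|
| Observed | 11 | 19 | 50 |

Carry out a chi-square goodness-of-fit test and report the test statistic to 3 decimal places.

Expected counts E_i = n·p_i: 80×0.30 = 24, 80×0.21 = 16.8, 80×0.49 = 39.2.
cat         O        E   (O−E)²/E
A          11       24     7.0417
B          19     16.8     0.2881
C          50     39.2     2.9755
Sum = 10.305

10.305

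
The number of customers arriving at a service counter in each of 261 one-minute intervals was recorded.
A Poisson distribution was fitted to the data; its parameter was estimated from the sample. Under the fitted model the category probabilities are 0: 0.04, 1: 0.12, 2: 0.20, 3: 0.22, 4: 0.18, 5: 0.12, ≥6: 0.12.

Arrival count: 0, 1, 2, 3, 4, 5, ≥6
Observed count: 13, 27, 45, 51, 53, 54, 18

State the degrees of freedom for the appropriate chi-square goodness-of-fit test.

5

There are k = 7 categories and 1 parameter estimated from the data, so df = 7 − 1 − 1 = 5.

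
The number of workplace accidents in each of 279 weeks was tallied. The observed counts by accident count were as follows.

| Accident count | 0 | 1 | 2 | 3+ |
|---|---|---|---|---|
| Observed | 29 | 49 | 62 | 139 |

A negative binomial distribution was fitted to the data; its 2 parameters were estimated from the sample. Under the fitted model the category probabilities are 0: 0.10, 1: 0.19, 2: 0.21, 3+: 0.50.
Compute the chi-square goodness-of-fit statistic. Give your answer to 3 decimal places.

0.547

Expected counts E_i = n·p_i: 279×0.10 = 27.9, 279×0.19 = 53.01, 279×0.21 = 58.59, 279×0.50 = 139.5.
χ² = (29−27.9)²/27.9 + (49−53.01)²/53.01 + (62−58.59)²/58.59 + (139−139.5)²/139.5
   = 0.0434 + 0.3033 + 0.1985 + 0.0018
Sum = 0.547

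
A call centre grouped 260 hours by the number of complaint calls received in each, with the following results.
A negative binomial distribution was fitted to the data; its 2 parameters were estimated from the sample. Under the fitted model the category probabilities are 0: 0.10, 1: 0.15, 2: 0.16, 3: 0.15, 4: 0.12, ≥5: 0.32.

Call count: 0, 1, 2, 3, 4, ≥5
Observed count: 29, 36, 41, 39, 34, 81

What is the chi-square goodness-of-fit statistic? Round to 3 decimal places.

0.895

Expected counts E_i = n·p_i: 260×0.10 = 26, 260×0.15 = 39, 260×0.16 = 41.6, 260×0.15 = 39, 260×0.12 = 31.2, 260×0.32 = 83.2.
0: (29 − 26)²/26 = 9/26 = 0.3462
1: (36 − 39)²/39 = 9/39 = 0.2308
2: (41 − 41.6)²/41.6 = 0.36/41.6 = 0.0087
3: (39 − 39)²/39 = 0/39 = 0.0000
4: (34 − 31.2)²/31.2 = 7.84/31.2 = 0.2513
≥5: (81 − 83.2)²/83.2 = 4.84/83.2 = 0.0582
Sum = 0.895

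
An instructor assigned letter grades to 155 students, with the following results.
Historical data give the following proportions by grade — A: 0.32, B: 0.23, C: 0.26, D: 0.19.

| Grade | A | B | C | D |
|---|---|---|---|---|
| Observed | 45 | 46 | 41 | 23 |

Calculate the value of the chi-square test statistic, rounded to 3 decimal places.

Expected counts E_i = n·p_i: 155×0.32 = 49.6, 155×0.23 = 35.65, 155×0.26 = 40.3, 155×0.19 = 29.45.
χ² = (45−49.6)²/49.6 + (46−35.65)²/35.65 + (41−40.3)²/40.3 + (23−29.45)²/29.45
   = 0.4266 + 3.0048 + 0.0122 + 1.4126
Sum = 4.856

4.856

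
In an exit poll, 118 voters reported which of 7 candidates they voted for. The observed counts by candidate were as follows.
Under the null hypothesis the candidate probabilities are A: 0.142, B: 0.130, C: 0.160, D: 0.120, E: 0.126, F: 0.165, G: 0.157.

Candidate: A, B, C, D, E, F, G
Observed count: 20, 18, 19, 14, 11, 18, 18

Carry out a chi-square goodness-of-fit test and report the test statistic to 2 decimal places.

2.22

Expected counts E_i = n·p_i: 118×0.142 = 16.756, 118×0.130 = 15.34, 118×0.160 = 18.88, 118×0.120 = 14.16, 118×0.126 = 14.868, 118×0.165 = 19.47, 118×0.157 = 18.526.
cat         O        E   (O−E)²/E
A          20   16.756      0.628
B          18    15.34      0.461
C          19    18.88      0.001
D          14    14.16      0.002
E          11   14.868      1.006
F          18    19.47      0.111
G          18   18.526      0.015
Sum = 2.22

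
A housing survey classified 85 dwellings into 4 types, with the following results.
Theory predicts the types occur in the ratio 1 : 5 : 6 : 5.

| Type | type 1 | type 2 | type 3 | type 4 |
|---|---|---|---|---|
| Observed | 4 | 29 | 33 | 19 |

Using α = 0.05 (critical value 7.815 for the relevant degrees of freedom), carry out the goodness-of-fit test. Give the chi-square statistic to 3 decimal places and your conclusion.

2.580; do not reject

Ratio total = 17. Expected counts: 85×1/17 = 5, 85×5/17 = 25, 85×6/17 = 30, 85×5/17 = 25.
χ² = (4−5)²/5 + (29−25)²/25 + (33−30)²/30 + (19−25)²/25
   = 0.2000 + 0.6400 + 0.3000 + 1.4400
Sum = 2.580
df = 3. Since 2.580 < 7.815, we do not reject H₀.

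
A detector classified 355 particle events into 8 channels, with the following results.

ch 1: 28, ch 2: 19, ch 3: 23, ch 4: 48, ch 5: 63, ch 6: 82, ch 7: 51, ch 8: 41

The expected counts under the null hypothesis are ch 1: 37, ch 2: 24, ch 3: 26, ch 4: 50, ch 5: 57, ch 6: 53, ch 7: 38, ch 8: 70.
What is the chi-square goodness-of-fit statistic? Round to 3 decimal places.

ch 1: (28 − 37)²/37 = 81/37 = 2.1892
ch 2: (19 − 24)²/24 = 25/24 = 1.0417
ch 3: (23 − 26)²/26 = 9/26 = 0.3462
ch 4: (48 − 50)²/50 = 4/50 = 0.0800
ch 5: (63 − 57)²/57 = 36/57 = 0.6316
ch 6: (82 − 53)²/53 = 841/53 = 15.8679
ch 7: (51 − 38)²/38 = 169/38 = 4.4474
ch 8: (41 − 70)²/70 = 841/70 = 12.0143
Sum = 36.618

36.618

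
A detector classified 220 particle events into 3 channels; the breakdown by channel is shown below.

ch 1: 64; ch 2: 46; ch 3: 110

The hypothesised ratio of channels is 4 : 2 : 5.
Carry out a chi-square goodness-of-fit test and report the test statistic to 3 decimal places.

5.100

Ratio total = 11. Expected counts: 220×4/11 = 80, 220×2/11 = 40, 220×5/11 = 100.
χ² = (64−80)²/80 + (46−40)²/40 + (110−100)²/100
   = 3.2000 + 0.9000 + 1.0000
Sum = 5.100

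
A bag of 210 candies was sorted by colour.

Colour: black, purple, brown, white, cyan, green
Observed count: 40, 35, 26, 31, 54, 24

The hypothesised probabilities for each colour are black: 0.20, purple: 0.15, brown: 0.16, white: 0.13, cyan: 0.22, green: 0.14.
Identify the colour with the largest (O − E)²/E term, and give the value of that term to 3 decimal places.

brown, 1.719

Expected counts E_i = n·p_i: 210×0.20 = 42, 210×0.15 = 31.5, 210×0.16 = 33.6, 210×0.13 = 27.3, 210×0.22 = 46.2, 210×0.14 = 29.4.
χ² = (40−42)²/42 + (35−31.5)²/31.5 + (26−33.6)²/33.6 + (31−27.3)²/27.3 + (54−46.2)²/46.2 + (24−29.4)²/29.4
   = 0.0952 + 0.3889 + 1.7190 + 0.5015 + 1.3169 + 0.9918
The largest term is for brown: 1.719.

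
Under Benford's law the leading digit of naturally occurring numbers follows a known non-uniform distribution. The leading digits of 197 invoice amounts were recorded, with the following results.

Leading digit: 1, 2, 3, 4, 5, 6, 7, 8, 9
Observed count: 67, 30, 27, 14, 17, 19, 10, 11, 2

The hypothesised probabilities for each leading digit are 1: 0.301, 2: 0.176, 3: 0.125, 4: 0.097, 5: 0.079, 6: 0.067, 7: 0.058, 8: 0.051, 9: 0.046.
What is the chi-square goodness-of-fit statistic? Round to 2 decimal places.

Expected counts E_i = n·p_i: 197×0.301 = 59.297, 197×0.176 = 34.672, 197×0.125 = 24.625, 197×0.097 = 19.109, 197×0.079 = 15.563, 197×0.067 = 13.199, 197×0.058 = 11.426, 197×0.051 = 10.047, 197×0.046 = 9.062.
χ² = (67−59.297)²/59.297 + (30−34.672)²/34.672 + (27−24.625)²/24.625 + (14−19.109)²/19.109 + (17−15.563)²/15.563 + (19−13.199)²/13.199 + (10−11.426)²/11.426 + (11−10.047)²/10.047 + (2−9.062)²/9.062
   = 1.001 + 0.630 + 0.229 + 1.366 + 0.133 + 2.550 + 0.178 + 0.090 + 5.503
Sum = 11.68

11.68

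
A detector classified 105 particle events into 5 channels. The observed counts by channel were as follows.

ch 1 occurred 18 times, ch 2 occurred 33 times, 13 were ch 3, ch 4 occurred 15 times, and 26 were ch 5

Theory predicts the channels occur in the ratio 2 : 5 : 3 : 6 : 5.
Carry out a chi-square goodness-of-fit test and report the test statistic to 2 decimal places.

Ratio total = 21. Expected counts: 105×2/21 = 10, 105×5/21 = 25, 105×3/21 = 15, 105×6/21 = 30, 105×5/21 = 25.
ch 1: (18 − 10)²/10 = 64/10 = 6.400
ch 2: (33 − 25)²/25 = 64/25 = 2.560
ch 3: (13 − 15)²/15 = 4/15 = 0.267
ch 4: (15 − 30)²/30 = 225/30 = 7.500
ch 5: (26 − 25)²/25 = 1/25 = 0.040
Sum = 16.77

16.77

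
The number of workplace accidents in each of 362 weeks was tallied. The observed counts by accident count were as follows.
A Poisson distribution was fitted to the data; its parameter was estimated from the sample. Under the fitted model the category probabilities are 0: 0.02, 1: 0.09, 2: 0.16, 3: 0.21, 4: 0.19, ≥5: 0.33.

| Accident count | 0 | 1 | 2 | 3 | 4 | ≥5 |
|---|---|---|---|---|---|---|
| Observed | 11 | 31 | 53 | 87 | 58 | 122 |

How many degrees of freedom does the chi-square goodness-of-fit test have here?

4

There are k = 6 categories and 1 parameter estimated from the data, so df = 6 − 1 − 1 = 4.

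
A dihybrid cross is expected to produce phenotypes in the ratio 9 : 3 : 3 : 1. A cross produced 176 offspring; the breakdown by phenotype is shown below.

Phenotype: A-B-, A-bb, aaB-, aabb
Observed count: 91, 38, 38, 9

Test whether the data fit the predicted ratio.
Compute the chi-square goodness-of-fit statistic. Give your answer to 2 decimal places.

Ratio total = 16. Expected counts: 176×9/16 = 99, 176×3/16 = 33, 176×3/16 = 33, 176×1/16 = 11.
χ² = (91−99)²/99 + (38−33)²/33 + (38−33)²/33 + (9−11)²/11
   = 0.646 + 0.758 + 0.758 + 0.364
Sum = 2.53

2.53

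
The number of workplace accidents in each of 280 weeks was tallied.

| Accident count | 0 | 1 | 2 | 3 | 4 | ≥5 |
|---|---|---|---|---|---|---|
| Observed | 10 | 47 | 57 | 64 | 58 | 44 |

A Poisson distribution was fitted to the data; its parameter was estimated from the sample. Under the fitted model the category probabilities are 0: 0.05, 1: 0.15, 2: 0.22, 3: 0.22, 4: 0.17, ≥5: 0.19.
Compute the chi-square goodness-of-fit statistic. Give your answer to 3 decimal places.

6.038

Expected counts E_i = n·p_i: 280×0.05 = 14, 280×0.15 = 42, 280×0.22 = 61.6, 280×0.22 = 61.6, 280×0.17 = 47.6, 280×0.19 = 53.2.
cat         O        E   (O−E)²/E
0          10       14     1.1429
1          47       42     0.5952
2          57     61.6     0.3435
3          64     61.6     0.0935
4          58     47.6     2.2723
≥5         44     53.2     1.5910
Sum = 6.038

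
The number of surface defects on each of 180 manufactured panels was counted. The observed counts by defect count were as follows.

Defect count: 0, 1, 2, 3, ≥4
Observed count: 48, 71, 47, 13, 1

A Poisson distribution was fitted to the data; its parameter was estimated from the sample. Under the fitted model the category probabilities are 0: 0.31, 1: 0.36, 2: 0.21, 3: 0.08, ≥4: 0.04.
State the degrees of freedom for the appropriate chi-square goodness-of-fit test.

3

There are k = 5 categories and 1 parameter estimated from the data, so df = 5 − 1 − 1 = 3.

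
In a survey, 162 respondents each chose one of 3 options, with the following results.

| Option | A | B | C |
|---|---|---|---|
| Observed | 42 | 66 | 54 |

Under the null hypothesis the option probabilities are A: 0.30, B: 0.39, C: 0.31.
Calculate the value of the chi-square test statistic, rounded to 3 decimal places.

1.307

Expected counts E_i = n·p_i: 162×0.30 = 48.6, 162×0.39 = 63.18, 162×0.31 = 50.22.
cat         O        E   (O−E)²/E
A          42     48.6     0.8963
B          66    63.18     0.1259
C          54    50.22     0.2845
Sum = 1.307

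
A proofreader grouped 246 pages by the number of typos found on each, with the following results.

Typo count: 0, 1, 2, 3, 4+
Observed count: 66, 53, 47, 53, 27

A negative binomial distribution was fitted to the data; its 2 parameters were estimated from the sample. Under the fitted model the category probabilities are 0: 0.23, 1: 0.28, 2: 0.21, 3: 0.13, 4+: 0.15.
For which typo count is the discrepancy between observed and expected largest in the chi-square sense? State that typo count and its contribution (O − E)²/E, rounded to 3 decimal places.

3, 13.816

Expected counts E_i = n·p_i: 246×0.23 = 56.58, 246×0.28 = 68.88, 246×0.21 = 51.66, 246×0.13 = 31.98, 246×0.15 = 36.9.
χ² = (66−56.58)²/56.58 + (53−68.88)²/68.88 + (47−51.66)²/51.66 + (53−31.98)²/31.98 + (27−36.9)²/36.9
   = 1.5683 + 3.6611 + 0.4204 + 13.8161 + 2.6561
The largest term is for 3: 13.816.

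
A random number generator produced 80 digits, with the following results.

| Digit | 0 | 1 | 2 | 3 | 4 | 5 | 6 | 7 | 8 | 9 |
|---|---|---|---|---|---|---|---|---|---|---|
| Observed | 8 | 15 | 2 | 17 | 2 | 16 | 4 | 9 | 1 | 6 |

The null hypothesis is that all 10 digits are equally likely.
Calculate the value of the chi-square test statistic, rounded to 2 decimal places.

42.00

Under H₀ each category has probability 1/10, so each expected count is 80/10 = 8.
cat         O        E   (O−E)²/E
0           8        8      0.000
1          15        8      6.125
2           2        8      4.500
3          17        8     10.125
4           2        8      4.500
5          16        8      8.000
6           4        8      2.000
7           9        8      0.125
8           1        8      6.125
9           6        8      0.500
Sum = 42.00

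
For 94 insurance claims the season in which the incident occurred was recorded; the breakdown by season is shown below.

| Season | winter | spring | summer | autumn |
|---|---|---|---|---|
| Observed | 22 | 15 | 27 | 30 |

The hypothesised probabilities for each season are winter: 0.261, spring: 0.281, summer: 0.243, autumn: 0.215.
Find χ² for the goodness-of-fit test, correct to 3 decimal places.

10.693

Expected counts E_i = n·p_i: 94×0.261 = 24.534, 94×0.281 = 26.414, 94×0.243 = 22.842, 94×0.215 = 20.21.
χ² = (22−24.534)²/24.534 + (15−26.414)²/26.414 + (27−22.842)²/22.842 + (30−20.21)²/20.21
   = 0.2617 + 4.9322 + 0.7569 + 4.7424
Sum = 10.693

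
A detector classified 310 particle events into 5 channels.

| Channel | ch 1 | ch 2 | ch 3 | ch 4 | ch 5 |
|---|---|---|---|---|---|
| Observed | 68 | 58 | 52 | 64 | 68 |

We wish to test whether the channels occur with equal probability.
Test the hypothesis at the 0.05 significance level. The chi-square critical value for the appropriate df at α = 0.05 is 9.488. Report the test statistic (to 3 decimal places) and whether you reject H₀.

Under H₀ each category has probability 1/5, so each expected count is 310/5 = 62.
χ² = (68−62)²/62 + (58−62)²/62 + (52−62)²/62 + (64−62)²/62 + (68−62)²/62
   = 0.5806 + 0.2581 + 1.6129 + 0.0645 + 0.5806
Sum = 3.097
df = 4. Since 3.097 < 9.488, we do not reject H₀.

3.097; do not reject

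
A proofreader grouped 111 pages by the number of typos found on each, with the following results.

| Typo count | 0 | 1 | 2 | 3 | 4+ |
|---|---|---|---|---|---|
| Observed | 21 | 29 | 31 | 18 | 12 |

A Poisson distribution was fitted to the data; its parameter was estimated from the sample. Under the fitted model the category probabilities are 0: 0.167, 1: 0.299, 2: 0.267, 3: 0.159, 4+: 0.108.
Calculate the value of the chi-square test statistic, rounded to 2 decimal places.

0.93

Expected counts E_i = n·p_i: 111×0.167 = 18.537, 111×0.299 = 33.189, 111×0.267 = 29.637, 111×0.159 = 17.649, 111×0.108 = 11.988.
χ² = (21−18.537)²/18.537 + (29−33.189)²/33.189 + (31−29.637)²/29.637 + (18−17.649)²/17.649 + (12−11.988)²/11.988
   = 0.327 + 0.529 + 0.063 + 0.007 + 0.000
Sum = 0.93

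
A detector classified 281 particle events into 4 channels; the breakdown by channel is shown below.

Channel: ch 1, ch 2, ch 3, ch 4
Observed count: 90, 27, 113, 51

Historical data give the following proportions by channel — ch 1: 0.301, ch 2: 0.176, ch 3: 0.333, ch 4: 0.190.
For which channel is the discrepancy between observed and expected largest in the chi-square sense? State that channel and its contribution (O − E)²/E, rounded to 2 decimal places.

Expected counts E_i = n·p_i: 281×0.301 = 84.581, 281×0.176 = 49.456, 281×0.333 = 93.573, 281×0.190 = 53.39.
χ² = (90−84.581)²/84.581 + (27−49.456)²/49.456 + (113−93.573)²/93.573 + (51−53.39)²/53.39
   = 0.347 + 10.196 + 4.033 + 0.107
The largest term is for ch 2: 10.20.

ch 2, 10.20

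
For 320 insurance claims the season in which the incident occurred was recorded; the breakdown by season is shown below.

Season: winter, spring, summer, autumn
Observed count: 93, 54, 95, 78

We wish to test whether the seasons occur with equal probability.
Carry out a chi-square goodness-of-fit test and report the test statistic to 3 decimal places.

13.425

Under H₀ each category has probability 1/4, so each expected count is 320/4 = 80.
cat         O        E   (O−E)²/E
winter     93       80     2.1125
spring     54       80     8.4500
summer     95       80     2.8125
autumn     78       80     0.0500
Sum = 13.425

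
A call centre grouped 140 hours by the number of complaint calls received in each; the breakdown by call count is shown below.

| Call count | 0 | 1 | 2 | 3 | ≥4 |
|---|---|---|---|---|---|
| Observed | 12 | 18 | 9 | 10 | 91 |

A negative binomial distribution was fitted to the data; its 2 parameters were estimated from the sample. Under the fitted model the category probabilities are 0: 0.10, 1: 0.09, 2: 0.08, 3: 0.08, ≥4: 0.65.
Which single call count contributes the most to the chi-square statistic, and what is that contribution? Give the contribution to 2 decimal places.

Expected counts E_i = n·p_i: 140×0.10 = 14, 140×0.09 = 12.6, 140×0.08 = 11.2, 140×0.08 = 11.2, 140×0.65 = 91.
χ² = (12−14)²/14 + (18−12.6)²/12.6 + (9−11.2)²/11.2 + (10−11.2)²/11.2 + (91−91)²/91
   = 0.286 + 2.314 + 0.432 + 0.129 + 0.000
The largest term is for 1: 2.31.

1, 2.31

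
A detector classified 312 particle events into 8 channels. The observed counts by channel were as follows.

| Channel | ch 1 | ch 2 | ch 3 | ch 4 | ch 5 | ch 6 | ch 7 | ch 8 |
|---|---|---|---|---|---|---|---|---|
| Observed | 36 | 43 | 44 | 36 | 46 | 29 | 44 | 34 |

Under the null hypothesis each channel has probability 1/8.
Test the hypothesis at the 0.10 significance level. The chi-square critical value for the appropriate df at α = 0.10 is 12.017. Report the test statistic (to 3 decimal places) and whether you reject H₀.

6.615; do not reject

Under H₀ each category has probability 1/8, so each expected count is 312/8 = 39.
ch 1: (36 − 39)²/39 = 9/39 = 0.2308
ch 2: (43 − 39)²/39 = 16/39 = 0.4103
ch 3: (44 − 39)²/39 = 25/39 = 0.6410
ch 4: (36 − 39)²/39 = 9/39 = 0.2308
ch 5: (46 − 39)²/39 = 49/39 = 1.2564
ch 6: (29 − 39)²/39 = 100/39 = 2.5641
ch 7: (44 − 39)²/39 = 25/39 = 0.6410
ch 8: (34 − 39)²/39 = 25/39 = 0.6410
Sum = 6.615
df = 7. Since 6.615 < 12.017, we do not reject H₀.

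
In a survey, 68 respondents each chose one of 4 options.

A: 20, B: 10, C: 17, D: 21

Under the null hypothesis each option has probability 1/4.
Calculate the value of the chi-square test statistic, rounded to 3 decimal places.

4.353

Under H₀ each category has probability 1/4, so each expected count is 68/4 = 17.
A: (20 − 17)²/17 = 9/17 = 0.5294
B: (10 − 17)²/17 = 49/17 = 2.8824
C: (17 − 17)²/17 = 0/17 = 0.0000
D: (21 − 17)²/17 = 16/17 = 0.9412
Sum = 4.353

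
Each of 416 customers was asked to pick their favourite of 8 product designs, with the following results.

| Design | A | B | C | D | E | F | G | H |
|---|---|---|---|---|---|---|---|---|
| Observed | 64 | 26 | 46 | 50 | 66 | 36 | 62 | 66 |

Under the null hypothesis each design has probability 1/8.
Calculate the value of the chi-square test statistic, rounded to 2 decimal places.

Expected count for each of the 8 categories: 416/8 = 52.
χ² = (64−52)²/52 + (26−52)²/52 + (46−52)²/52 + (50−52)²/52 + (66−52)²/52 + (36−52)²/52 + (62−52)²/52 + (66−52)²/52
   = 2.769 + 13.000 + 0.692 + 0.077 + 3.769 + 4.923 + 1.923 + 3.769
Sum = 30.92

30.92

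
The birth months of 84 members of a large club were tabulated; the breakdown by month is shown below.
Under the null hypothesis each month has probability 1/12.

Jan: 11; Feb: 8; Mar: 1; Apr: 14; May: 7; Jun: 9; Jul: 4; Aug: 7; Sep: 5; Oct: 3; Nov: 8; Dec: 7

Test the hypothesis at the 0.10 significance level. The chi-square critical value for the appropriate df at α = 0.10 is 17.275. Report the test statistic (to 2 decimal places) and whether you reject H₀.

Expected count for each of the 12 categories: 84/12 = 7.
χ² = (11−7)²/7 + (8−7)²/7 + (1−7)²/7 + (14−7)²/7 + (7−7)²/7 + (9−7)²/7 + (4−7)²/7 + (7−7)²/7 + (5−7)²/7 + (3−7)²/7 + (8−7)²/7 + (7−7)²/7
   = 2.286 + 0.143 + 5.143 + 7.000 + 0.000 + 0.571 + 1.286 + 0.000 + 0.571 + 2.286 + 0.143 + 0.000
Sum = 19.43
df = 11. Since 19.43 > 17.275, we reject H₀.

19.43; reject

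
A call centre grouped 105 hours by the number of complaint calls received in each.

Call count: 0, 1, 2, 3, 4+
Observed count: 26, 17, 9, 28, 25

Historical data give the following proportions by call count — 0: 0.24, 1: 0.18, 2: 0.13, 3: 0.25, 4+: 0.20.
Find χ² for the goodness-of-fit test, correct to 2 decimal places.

2.68

Expected counts E_i = n·p_i: 105×0.24 = 25.2, 105×0.18 = 18.9, 105×0.13 = 13.65, 105×0.25 = 26.25, 105×0.20 = 21.
χ² = (26−25.2)²/25.2 + (17−18.9)²/18.9 + (9−13.65)²/13.65 + (28−26.25)²/26.25 + (25−21)²/21
   = 0.025 + 0.191 + 1.584 + 0.117 + 0.762
Sum = 2.68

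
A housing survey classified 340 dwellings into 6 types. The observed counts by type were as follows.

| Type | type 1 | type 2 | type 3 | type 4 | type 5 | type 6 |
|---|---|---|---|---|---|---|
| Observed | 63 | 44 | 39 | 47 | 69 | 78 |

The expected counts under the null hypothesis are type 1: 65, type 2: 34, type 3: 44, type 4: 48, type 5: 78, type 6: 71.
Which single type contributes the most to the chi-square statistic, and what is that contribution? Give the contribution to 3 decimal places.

cat         O        E   (O−E)²/E
type 1     63       65     0.0615
type 2     44       34     2.9412
type 3     39       44     0.5682
type 4     47       48     0.0208
type 5     69       78     1.0385
type 6     78       71     0.6901
The largest term is for type 2: 2.941.

type 2, 2.941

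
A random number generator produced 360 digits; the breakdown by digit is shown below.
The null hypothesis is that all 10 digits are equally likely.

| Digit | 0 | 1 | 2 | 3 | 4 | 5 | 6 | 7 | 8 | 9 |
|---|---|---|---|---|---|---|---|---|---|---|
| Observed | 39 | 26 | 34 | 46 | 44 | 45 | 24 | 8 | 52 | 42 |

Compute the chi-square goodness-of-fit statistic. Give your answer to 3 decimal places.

Under H₀ each category has probability 1/10, so each expected count is 360/10 = 36.
0: (39 − 36)²/36 = 9/36 = 0.2500
1: (26 − 36)²/36 = 100/36 = 2.7778
2: (34 − 36)²/36 = 4/36 = 0.1111
3: (46 − 36)²/36 = 100/36 = 2.7778
4: (44 − 36)²/36 = 64/36 = 1.7778
5: (45 − 36)²/36 = 81/36 = 2.2500
6: (24 − 36)²/36 = 144/36 = 4.0000
7: (8 − 36)²/36 = 784/36 = 21.7778
8: (52 − 36)²/36 = 256/36 = 7.1111
9: (42 − 36)²/36 = 36/36 = 1.0000
Sum = 43.833

43.833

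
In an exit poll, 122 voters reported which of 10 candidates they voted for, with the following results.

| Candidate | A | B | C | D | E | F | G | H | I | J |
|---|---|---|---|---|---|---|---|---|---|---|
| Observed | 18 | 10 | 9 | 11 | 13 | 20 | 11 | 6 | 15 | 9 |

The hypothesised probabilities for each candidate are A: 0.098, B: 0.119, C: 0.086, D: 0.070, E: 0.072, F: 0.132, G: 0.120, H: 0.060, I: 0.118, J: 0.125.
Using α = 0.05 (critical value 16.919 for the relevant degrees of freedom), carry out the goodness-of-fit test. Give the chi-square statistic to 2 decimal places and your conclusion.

Expected counts E_i = n·p_i: 122×0.098 = 11.956, 122×0.119 = 14.518, 122×0.086 = 10.492, 122×0.070 = 8.54, 122×0.072 = 8.784, 122×0.132 = 16.104, 122×0.120 = 14.64, 122×0.060 = 7.32, 122×0.118 = 14.396, 122×0.125 = 15.25.
χ² = (18−11.956)²/11.956 + (10−14.518)²/14.518 + (9−10.492)²/10.492 + (11−8.54)²/8.54 + (13−8.784)²/8.784 + (20−16.104)²/16.104 + (11−14.64)²/14.64 + (6−7.32)²/7.32 + (15−14.396)²/14.396 + (9−15.25)²/15.25
   = 3.055 + 1.406 + 0.212 + 0.709 + 2.024 + 0.943 + 0.905 + 0.238 + 0.025 + 2.561
Sum = 12.08
df = 9. Since 12.08 < 16.919, we do not reject H₀.

12.08; do not reject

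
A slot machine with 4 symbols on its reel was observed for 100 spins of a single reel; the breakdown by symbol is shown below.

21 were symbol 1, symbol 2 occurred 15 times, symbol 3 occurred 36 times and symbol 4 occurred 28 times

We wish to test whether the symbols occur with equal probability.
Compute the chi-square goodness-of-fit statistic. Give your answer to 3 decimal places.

9.840

Under H₀ each category has probability 1/4, so each expected count is 100/4 = 25.
symbol 1: (21 − 25)²/25 = 16/25 = 0.6400
symbol 2: (15 − 25)²/25 = 100/25 = 4.0000
symbol 3: (36 − 25)²/25 = 121/25 = 4.8400
symbol 4: (28 − 25)²/25 = 9/25 = 0.3600
Sum = 9.840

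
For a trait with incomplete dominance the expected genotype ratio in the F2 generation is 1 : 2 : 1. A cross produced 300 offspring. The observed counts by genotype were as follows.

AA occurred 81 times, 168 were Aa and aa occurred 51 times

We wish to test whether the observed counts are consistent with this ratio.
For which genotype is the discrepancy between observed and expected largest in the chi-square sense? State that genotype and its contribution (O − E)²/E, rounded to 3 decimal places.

aa, 7.680

Ratio total = 4. Expected counts: 300×1/4 = 75, 300×2/4 = 150, 300×1/4 = 75.
cat         O        E   (O−E)²/E
AA         81       75     0.4800
Aa        168      150     2.1600
aa         51       75     7.6800
The largest term is for aa: 7.680.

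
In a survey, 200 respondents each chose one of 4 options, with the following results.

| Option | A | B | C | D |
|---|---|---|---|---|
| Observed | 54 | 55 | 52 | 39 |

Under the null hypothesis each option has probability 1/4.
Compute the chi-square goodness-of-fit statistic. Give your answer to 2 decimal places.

Under H₀ each category has probability 1/4, so each expected count is 200/4 = 50.
cat         O        E   (O−E)²/E
A          54       50      0.320
B          55       50      0.500
C          52       50      0.080
D          39       50      2.420
Sum = 3.32

3.32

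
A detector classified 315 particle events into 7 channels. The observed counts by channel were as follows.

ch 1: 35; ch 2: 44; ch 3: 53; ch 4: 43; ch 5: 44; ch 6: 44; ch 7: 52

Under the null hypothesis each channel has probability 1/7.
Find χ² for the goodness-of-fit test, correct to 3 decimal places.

4.889

Expected count for each of the 7 categories: 315/7 = 45.
χ² = (35−45)²/45 + (44−45)²/45 + (53−45)²/45 + (43−45)²/45 + (44−45)²/45 + (44−45)²/45 + (52−45)²/45
   = 2.2222 + 0.0222 + 1.4222 + 0.0889 + 0.0222 + 0.0222 + 1.0889
Sum = 4.889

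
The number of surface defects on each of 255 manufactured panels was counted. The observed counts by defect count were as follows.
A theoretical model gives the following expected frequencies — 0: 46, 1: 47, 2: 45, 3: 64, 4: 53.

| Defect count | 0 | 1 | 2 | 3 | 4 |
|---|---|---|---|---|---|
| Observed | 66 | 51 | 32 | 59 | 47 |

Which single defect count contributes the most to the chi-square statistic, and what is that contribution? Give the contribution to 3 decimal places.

0, 8.696

χ² = (66−46)²/46 + (51−47)²/47 + (32−45)²/45 + (59−64)²/64 + (47−53)²/53
   = 8.6957 + 0.3404 + 3.7556 + 0.3906 + 0.6792
The largest term is for 0: 8.696.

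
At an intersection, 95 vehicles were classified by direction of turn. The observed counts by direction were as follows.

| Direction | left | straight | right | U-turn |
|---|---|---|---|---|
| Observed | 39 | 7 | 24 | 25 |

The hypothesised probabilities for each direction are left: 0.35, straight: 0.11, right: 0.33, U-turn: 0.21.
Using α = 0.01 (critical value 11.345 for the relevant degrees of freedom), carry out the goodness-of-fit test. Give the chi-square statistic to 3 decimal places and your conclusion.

Expected counts E_i = n·p_i: 95×0.35 = 33.25, 95×0.11 = 10.45, 95×0.33 = 31.35, 95×0.21 = 19.95.
left: (39 − 33.25)²/33.25 = 33.0625/33.25 = 0.9944
straight: (7 − 10.45)²/10.45 = 11.9025/10.45 = 1.1390
right: (24 − 31.35)²/31.35 = 54.0225/31.35 = 1.7232
U-turn: (25 − 19.95)²/19.95 = 25.5025/19.95 = 1.2783
Sum = 5.135
df = 3. Since 5.135 < 11.345, we do not reject H₀.

5.135; do not reject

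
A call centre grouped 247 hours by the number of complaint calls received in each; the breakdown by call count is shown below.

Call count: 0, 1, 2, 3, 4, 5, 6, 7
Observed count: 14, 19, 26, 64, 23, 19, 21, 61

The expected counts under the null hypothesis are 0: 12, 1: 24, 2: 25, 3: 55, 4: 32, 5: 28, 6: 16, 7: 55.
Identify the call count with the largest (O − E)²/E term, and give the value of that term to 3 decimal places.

5, 2.893

0: (14 − 12)²/12 = 4/12 = 0.3333
1: (19 − 24)²/24 = 25/24 = 1.0417
2: (26 − 25)²/25 = 1/25 = 0.0400
3: (64 − 55)²/55 = 81/55 = 1.4727
4: (23 − 32)²/32 = 81/32 = 2.5313
5: (19 − 28)²/28 = 81/28 = 2.8929
6: (21 − 16)²/16 = 25/16 = 1.5625
7: (61 − 55)²/55 = 36/55 = 0.6545
The largest term is for 5: 2.893.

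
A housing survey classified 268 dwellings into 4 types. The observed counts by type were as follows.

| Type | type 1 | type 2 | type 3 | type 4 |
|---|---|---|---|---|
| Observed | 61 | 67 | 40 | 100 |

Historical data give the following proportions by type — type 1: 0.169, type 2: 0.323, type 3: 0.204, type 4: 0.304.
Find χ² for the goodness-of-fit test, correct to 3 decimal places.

Expected counts E_i = n·p_i: 268×0.169 = 45.292, 268×0.323 = 86.564, 268×0.204 = 54.672, 268×0.304 = 81.472.
type 1: (61 − 45.292)²/45.292 = 246.741264/45.292 = 5.4478
type 2: (67 − 86.564)²/86.564 = 382.750096/86.564 = 4.4216
type 3: (40 − 54.672)²/54.672 = 215.267584/54.672 = 3.9374
type 4: (100 − 81.472)²/81.472 = 343.286784/81.472 = 4.2136
Sum = 18.020

18.020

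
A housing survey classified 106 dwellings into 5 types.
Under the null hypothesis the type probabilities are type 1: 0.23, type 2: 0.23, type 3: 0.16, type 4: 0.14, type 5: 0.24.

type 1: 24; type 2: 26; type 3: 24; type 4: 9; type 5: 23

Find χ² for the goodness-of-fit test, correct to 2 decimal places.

Expected counts E_i = n·p_i: 106×0.23 = 24.38, 106×0.23 = 24.38, 106×0.16 = 16.96, 106×0.14 = 14.84, 106×0.24 = 25.44.
cat         O        E   (O−E)²/E
type 1     24    24.38      0.006
type 2     26    24.38      0.108
type 3     24    16.96      2.922
type 4      9    14.84      2.298
type 5     23    25.44      0.234
Sum = 5.57

5.57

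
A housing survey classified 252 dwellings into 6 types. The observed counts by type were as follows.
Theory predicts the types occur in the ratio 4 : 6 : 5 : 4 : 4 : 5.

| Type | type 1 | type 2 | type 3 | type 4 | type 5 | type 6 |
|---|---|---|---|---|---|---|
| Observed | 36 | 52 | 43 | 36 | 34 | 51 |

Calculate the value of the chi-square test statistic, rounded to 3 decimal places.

Ratio total = 28. Expected counts: 252×4/28 = 36, 252×6/28 = 54, 252×5/28 = 45, 252×4/28 = 36, 252×4/28 = 36, 252×5/28 = 45.
type 1: (36 − 36)²/36 = 0/36 = 0.0000
type 2: (52 − 54)²/54 = 4/54 = 0.0741
type 3: (43 − 45)²/45 = 4/45 = 0.0889
type 4: (36 − 36)²/36 = 0/36 = 0.0000
type 5: (34 − 36)²/36 = 4/36 = 0.1111
type 6: (51 − 45)²/45 = 36/45 = 0.8000
Sum = 1.074

1.074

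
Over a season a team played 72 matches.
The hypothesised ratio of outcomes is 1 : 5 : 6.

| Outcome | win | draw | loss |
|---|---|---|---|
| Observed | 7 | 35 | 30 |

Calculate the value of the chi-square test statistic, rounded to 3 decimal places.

Ratio total = 12. Expected counts: 72×1/12 = 6, 72×5/12 = 30, 72×6/12 = 36.
win: (7 − 6)²/6 = 1/6 = 0.1667
draw: (35 − 30)²/30 = 25/30 = 0.8333
loss: (30 − 36)²/36 = 36/36 = 1.0000
Sum = 2.000

2.000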